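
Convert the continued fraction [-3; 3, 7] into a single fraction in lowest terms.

-59/22

Start with 7.
3 + 1/(7/1) = 3 + 1/7 = 22/7
-3 + 1/(22/7) = -3 + 7/22 = -59/22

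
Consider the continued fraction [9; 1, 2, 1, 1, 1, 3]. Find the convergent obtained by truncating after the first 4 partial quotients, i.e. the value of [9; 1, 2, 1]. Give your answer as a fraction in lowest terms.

a_0 = 9: 9/1
a_1 = 1: 10/1
a_2 = 2: 29/3
a_3 = 1: 39/4

39/4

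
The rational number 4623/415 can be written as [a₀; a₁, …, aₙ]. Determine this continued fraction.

Repeatedly divide and take the remainder:
⌊4623/415⌋ = 11, remainder 58
⌊415/58⌋ = 7, remainder 9
⌊58/9⌋ = 6, remainder 4
⌊9/4⌋ = 2, remainder 1
⌊4/1⌋ = 4, remainder 0

[11; 7, 6, 2, 4]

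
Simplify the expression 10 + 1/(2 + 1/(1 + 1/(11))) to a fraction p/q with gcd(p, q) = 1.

362/35

Start with 11.
1 + 1/(11/1) = 1 + 1/11 = 12/11
2 + 1/(12/11) = 2 + 11/12 = 35/12
10 + 1/(35/12) = 10 + 12/35 = 362/35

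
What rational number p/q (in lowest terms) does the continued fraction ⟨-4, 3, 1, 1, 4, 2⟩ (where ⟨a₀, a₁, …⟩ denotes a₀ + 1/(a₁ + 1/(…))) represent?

a_0 = -4: -4/1
a_1 = 3: -11/3
a_2 = 1: -15/4
a_3 = 1: -26/7
a_4 = 4: -119/32
a_5 = 2: -264/71

-264/71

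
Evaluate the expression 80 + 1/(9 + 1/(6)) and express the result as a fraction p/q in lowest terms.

Start with 6.
9 + 1/(6/1) = 9 + 1/6 = 55/6
80 + 1/(55/6) = 80 + 6/55 = 4406/55

4406/55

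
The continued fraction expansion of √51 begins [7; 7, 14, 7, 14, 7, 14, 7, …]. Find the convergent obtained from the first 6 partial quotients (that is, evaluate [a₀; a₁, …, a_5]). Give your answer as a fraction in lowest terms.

499850/69993

a_0 = 7: 7/1
a_1 = 7: 50/7
a_2 = 14: 707/99
a_3 = 7: 4999/700
a_4 = 14: 70693/9899
a_5 = 7: 499850/69993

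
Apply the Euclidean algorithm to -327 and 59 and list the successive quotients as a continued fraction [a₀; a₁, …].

[-6; 2, 5, 2, 2]

Repeatedly divide and take the remainder:
-327 ÷ 59 → quotient -6, remainder 27
59 ÷ 27 → quotient 2, remainder 5
27 ÷ 5 → quotient 5, remainder 2
5 ÷ 2 → quotient 2, remainder 1
2 ÷ 1 → quotient 2, remainder 0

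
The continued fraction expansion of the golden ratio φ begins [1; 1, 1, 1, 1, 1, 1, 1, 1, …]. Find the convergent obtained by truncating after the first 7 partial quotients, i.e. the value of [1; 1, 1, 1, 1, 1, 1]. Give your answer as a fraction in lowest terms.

21/13

a_0 = 1: 1/1
a_1 = 1: 2/1
a_2 = 1: 3/2
a_3 = 1: 5/3
a_4 = 1: 8/5
a_5 = 1: 13/8
a_6 = 1: 21/13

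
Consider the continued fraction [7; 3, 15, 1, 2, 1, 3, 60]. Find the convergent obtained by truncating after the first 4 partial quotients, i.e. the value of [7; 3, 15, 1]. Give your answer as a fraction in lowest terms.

Start with 1.
15 + 1/(1/1) = 15 + 1/1 = 16/1
3 + 1/(16/1) = 3 + 1/16 = 49/16
7 + 1/(49/16) = 7 + 16/49 = 359/49

359/49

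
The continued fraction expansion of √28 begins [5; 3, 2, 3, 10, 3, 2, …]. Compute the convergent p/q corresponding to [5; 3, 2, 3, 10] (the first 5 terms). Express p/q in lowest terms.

Compute successive convergents:
a_0 = 5: 5/1
a_1 = 3: 16/3
a_2 = 2: 37/7
a_3 = 3: 127/24
a_4 = 10: 1307/247

1307/247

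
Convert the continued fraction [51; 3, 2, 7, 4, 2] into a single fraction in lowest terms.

24721/482

a_0 = 51: 51/1
a_1 = 3: 154/3
a_2 = 2: 359/7
a_3 = 7: 2667/52
a_4 = 4: 11027/215
a_5 = 2: 24721/482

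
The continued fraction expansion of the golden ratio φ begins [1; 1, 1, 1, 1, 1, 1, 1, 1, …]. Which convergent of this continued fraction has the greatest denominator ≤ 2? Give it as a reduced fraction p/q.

List convergents until the denominator exceeds the bound:
a_0 = 1: 1/1  (≤ bound)
a_1 = 1: 2/1  (≤ bound)
a_2 = 1: 3/2  (≤ bound)
a_3 = 1: 5/3  (> 2, stop)

3/2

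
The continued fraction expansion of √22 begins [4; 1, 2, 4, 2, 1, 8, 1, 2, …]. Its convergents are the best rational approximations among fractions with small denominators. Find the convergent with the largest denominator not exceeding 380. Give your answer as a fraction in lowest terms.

1712/365

a_0 = 4: 4/1  (≤ bound)
a_1 = 1: 5/1  (≤ bound)
a_2 = 2: 14/3  (≤ bound)
a_3 = 4: 61/13  (≤ bound)
a_4 = 2: 136/29  (≤ bound)
a_5 = 1: 197/42  (≤ bound)
a_6 = 8: 1712/365  (≤ bound)
a_7 = 1: 1909/407  (> 380, stop)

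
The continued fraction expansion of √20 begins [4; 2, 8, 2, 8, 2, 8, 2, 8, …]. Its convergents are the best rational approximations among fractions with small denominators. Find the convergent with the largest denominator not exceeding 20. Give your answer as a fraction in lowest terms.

List convergents until the denominator exceeds the bound:
a_0 = 4: 4/1  (≤ bound)
a_1 = 2: 9/2  (≤ bound)
a_2 = 8: 76/17  (≤ bound)
a_3 = 2: 161/36  (> 20, stop)

76/17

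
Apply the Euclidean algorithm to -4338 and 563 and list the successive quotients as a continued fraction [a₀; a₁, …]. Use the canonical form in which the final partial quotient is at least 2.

-4338 ÷ 563 → quotient -8, remainder 166
563 ÷ 166 → quotient 3, remainder 65
166 ÷ 65 → quotient 2, remainder 36
65 ÷ 36 → quotient 1, remainder 29
36 ÷ 29 → quotient 1, remainder 7
29 ÷ 7 → quotient 4, remainder 1
7 ÷ 1 → quotient 7, remainder 0

[-8; 3, 2, 1, 1, 4, 7]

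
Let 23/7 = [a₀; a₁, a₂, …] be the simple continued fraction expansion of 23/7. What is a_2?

⌊23/7⌋ = 3, remainder 2
⌊7/2⌋ = 3, remainder 1
⌊2/1⌋ = 2, remainder 0

2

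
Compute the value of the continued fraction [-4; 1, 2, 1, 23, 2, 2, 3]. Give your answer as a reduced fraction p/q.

-5344/1643

Starting at the tail and folding back:
Start with 3.
2 + 1/(3/1) = 2 + 1/3 = 7/3
2 + 1/(7/3) = 2 + 3/7 = 17/7
23 + 1/(17/7) = 23 + 7/17 = 398/17
1 + 1/(398/17) = 1 + 17/398 = 415/398
2 + 1/(415/398) = 2 + 398/415 = 1228/415
1 + 1/(1228/415) = 1 + 415/1228 = 1643/1228
-4 + 1/(1643/1228) = -4 + 1228/1643 = -5344/1643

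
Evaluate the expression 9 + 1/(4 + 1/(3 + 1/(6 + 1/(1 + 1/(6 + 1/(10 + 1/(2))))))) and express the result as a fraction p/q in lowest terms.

Start with 2.
10 + 1/(2/1) = 10 + 1/2 = 21/2
6 + 1/(21/2) = 6 + 2/21 = 128/21
1 + 1/(128/21) = 1 + 21/128 = 149/128
6 + 1/(149/128) = 6 + 128/149 = 1022/149
3 + 1/(1022/149) = 3 + 149/1022 = 3215/1022
4 + 1/(3215/1022) = 4 + 1022/3215 = 13882/3215
9 + 1/(13882/3215) = 9 + 3215/13882 = 128153/13882

128153/13882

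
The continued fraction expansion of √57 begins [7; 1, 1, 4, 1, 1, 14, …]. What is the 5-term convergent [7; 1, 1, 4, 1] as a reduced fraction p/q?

83/11

Start with 1.
4 + 1/(1/1) = 4 + 1/1 = 5/1
1 + 1/(5/1) = 1 + 1/5 = 6/5
1 + 1/(6/5) = 1 + 5/6 = 11/6
7 + 1/(11/6) = 7 + 6/11 = 83/11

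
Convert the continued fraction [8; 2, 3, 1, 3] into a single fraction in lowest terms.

Start with 3.
1 + 1/(3/1) = 1 + 1/3 = 4/3
3 + 1/(4/3) = 3 + 3/4 = 15/4
2 + 1/(15/4) = 2 + 4/15 = 34/15
8 + 1/(34/15) = 8 + 15/34 = 287/34

287/34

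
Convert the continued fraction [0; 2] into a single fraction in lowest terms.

1/2

a_0 = 0: 0/1
a_1 = 2: 1/2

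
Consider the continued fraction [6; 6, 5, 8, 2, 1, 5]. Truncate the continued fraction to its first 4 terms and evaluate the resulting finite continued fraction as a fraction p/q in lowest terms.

Start with 8.
5 + 1/(8/1) = 5 + 1/8 = 41/8
6 + 1/(41/8) = 6 + 8/41 = 254/41
6 + 1/(254/41) = 6 + 41/254 = 1565/254

1565/254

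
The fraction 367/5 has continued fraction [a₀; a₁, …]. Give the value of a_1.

2

367 = 73·5 + 2, so a_0 = 73
5 = 2·2 + 1, so a_1 = 2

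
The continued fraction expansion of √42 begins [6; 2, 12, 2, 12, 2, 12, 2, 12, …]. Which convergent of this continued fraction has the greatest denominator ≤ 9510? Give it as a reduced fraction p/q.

a_0 = 6: 6/1  (≤ bound)
a_1 = 2: 13/2  (≤ bound)
a_2 = 12: 162/25  (≤ bound)
a_3 = 2: 337/52  (≤ bound)
a_4 = 12: 4206/649  (≤ bound)
a_5 = 2: 8749/1350  (≤ bound)
a_6 = 12: 109194/16849  (> 9510, stop)

8749/1350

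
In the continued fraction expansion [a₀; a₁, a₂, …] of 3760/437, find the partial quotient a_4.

1

Apply division with remainder until the remainder is 0:
⌊3760/437⌋ = 8, remainder 264
⌊437/264⌋ = 1, remainder 173
⌊264/173⌋ = 1, remainder 91
⌊173/91⌋ = 1, remainder 82
⌊91/82⌋ = 1, remainder 9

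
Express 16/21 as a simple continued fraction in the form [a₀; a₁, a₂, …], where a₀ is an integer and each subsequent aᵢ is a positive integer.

16 ÷ 21 → quotient 0, remainder 16
21 ÷ 16 → quotient 1, remainder 5
16 ÷ 5 → quotient 3, remainder 1
5 ÷ 1 → quotient 5, remainder 0

[0; 1, 3, 5]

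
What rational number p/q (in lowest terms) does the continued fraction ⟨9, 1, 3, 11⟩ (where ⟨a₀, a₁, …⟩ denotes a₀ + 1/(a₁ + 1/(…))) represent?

Compute successive convergents:
a_0 = 9: 9/1
a_1 = 1: 10/1
a_2 = 3: 39/4
a_3 = 11: 439/45

439/45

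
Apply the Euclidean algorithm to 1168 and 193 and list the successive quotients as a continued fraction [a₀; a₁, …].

1168 = 6·193 + 10, so a_0 = 6
193 = 19·10 + 3, so a_1 = 19
10 = 3·3 + 1, so a_2 = 3
3 = 3·1 + 0, so a_3 = 3

[6; 19, 3, 3]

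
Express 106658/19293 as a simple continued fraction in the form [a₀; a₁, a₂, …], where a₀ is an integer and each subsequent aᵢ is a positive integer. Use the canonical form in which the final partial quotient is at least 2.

106658 ÷ 19293 → quotient 5, remainder 10193
19293 ÷ 10193 → quotient 1, remainder 9100
10193 ÷ 9100 → quotient 1, remainder 1093
9100 ÷ 1093 → quotient 8, remainder 356
1093 ÷ 356 → quotient 3, remainder 25
356 ÷ 25 → quotient 14, remainder 6
25 ÷ 6 → quotient 4, remainder 1
6 ÷ 1 → quotient 6, remainder 0

[5; 1, 1, 8, 3, 14, 4, 6]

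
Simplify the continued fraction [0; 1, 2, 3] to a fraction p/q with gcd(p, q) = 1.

a_0 = 0: 0/1
a_1 = 1: 1/1
a_2 = 2: 2/3
a_3 = 3: 7/10

7/10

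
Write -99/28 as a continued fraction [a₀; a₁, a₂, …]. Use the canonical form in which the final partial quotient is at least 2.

Run the Euclidean algorithm, recording each quotient:
-99 ÷ 28 → quotient -4, remainder 13
28 ÷ 13 → quotient 2, remainder 2
13 ÷ 2 → quotient 6, remainder 1
2 ÷ 1 → quotient 2, remainder 0

[-4; 2, 6, 2]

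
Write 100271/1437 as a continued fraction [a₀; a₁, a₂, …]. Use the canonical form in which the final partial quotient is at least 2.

100271 = 69·1437 + 1118, so a_0 = 69
1437 = 1·1118 + 319, so a_1 = 1
1118 = 3·319 + 161, so a_2 = 3
319 = 1·161 + 158, so a_3 = 1
161 = 1·158 + 3, so a_4 = 1
158 = 52·3 + 2, so a_5 = 52
3 = 1·2 + 1, so a_6 = 1
2 = 2·1 + 0, so a_7 = 2

[69; 1, 3, 1, 1, 52, 1, 2]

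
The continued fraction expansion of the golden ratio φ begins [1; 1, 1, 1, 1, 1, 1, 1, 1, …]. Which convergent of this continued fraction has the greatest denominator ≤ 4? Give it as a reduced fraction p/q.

a_0 = 1: 1/1  (≤ bound)
a_1 = 1: 2/1  (≤ bound)
a_2 = 1: 3/2  (≤ bound)
a_3 = 1: 5/3  (≤ bound)
a_4 = 1: 8/5  (> 4, stop)

5/3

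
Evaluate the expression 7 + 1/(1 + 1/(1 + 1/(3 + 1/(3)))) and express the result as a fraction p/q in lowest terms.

174/23

Compute successive convergents:
a_0 = 7: 7/1
a_1 = 1: 8/1
a_2 = 1: 15/2
a_3 = 3: 53/7
a_4 = 3: 174/23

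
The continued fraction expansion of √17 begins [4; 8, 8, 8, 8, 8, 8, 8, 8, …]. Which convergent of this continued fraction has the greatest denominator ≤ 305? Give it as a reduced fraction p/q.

268/65

a_0 = 4: 4/1  (≤ bound)
a_1 = 8: 33/8  (≤ bound)
a_2 = 8: 268/65  (≤ bound)
a_3 = 8: 2177/528  (> 305, stop)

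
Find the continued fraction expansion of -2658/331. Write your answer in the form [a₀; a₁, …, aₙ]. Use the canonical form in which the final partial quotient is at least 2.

[-9; 1, 32, 10]

⌊-2658/331⌋ = -9, remainder 321
⌊331/321⌋ = 1, remainder 10
⌊321/10⌋ = 32, remainder 1
⌊10/1⌋ = 10, remainder 0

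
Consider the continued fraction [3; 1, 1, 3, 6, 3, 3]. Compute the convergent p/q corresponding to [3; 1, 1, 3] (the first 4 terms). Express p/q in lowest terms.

a_0 = 3: 3/1
a_1 = 1: 4/1
a_2 = 1: 7/2
a_3 = 3: 25/7

25/7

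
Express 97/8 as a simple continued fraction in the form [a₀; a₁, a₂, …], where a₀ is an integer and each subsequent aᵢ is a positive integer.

97 = 12·8 + 1, so a_0 = 12
8 = 8·1 + 0, so a_1 = 8

[12; 8]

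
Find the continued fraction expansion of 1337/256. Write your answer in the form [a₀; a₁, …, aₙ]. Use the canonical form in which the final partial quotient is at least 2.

[5; 4, 2, 28]

Repeatedly divide and take the remainder:
⌊1337/256⌋ = 5, remainder 57
⌊256/57⌋ = 4, remainder 28
⌊57/28⌋ = 2, remainder 1
⌊28/1⌋ = 28, remainder 0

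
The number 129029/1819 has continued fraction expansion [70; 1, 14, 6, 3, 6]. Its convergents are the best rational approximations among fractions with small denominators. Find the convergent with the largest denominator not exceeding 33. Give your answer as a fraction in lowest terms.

List convergents until the denominator exceeds the bound:
a_0 = 70: 70/1  (≤ bound)
a_1 = 1: 71/1  (≤ bound)
a_2 = 14: 1064/15  (≤ bound)
a_3 = 6: 6455/91  (> 33, stop)

1064/15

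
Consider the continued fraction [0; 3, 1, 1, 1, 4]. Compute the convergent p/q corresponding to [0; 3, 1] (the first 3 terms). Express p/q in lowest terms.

1/4

Compute successive convergents:
a_0 = 0: 0/1
a_1 = 3: 1/3
a_2 = 1: 1/4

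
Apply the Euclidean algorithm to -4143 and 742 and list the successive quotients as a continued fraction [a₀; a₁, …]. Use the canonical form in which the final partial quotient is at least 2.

[-6; 2, 2, 2, 30, 2]

⌊-4143/742⌋ = -6, remainder 309
⌊742/309⌋ = 2, remainder 124
⌊309/124⌋ = 2, remainder 61
⌊124/61⌋ = 2, remainder 2
⌊61/2⌋ = 30, remainder 1
⌊2/1⌋ = 2, remainder 0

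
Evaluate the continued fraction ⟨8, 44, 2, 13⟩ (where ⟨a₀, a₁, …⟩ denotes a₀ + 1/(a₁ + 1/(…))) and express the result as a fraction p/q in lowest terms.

a_0 = 8: 8/1
a_1 = 44: 353/44
a_2 = 2: 714/89
a_3 = 13: 9635/1201

9635/1201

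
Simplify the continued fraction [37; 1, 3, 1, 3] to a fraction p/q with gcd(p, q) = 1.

Start with 3.
1 + 1/(3/1) = 1 + 1/3 = 4/3
3 + 1/(4/3) = 3 + 3/4 = 15/4
1 + 1/(15/4) = 1 + 4/15 = 19/15
37 + 1/(19/15) = 37 + 15/19 = 718/19

718/19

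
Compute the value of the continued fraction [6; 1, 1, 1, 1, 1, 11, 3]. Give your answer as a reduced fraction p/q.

Starting at the tail and folding back:
Start with 3.
11 + 1/(3/1) = 11 + 1/3 = 34/3
1 + 1/(34/3) = 1 + 3/34 = 37/34
1 + 1/(37/34) = 1 + 34/37 = 71/37
1 + 1/(71/37) = 1 + 37/71 = 108/71
1 + 1/(108/71) = 1 + 71/108 = 179/108
1 + 1/(179/108) = 1 + 108/179 = 287/179
6 + 1/(287/179) = 6 + 179/287 = 1901/287

1901/287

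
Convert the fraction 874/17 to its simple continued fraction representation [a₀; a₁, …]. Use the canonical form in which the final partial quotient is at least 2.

[51; 2, 2, 3]

Apply division with remainder until the remainder is 0:
⌊874/17⌋ = 51, remainder 7
⌊17/7⌋ = 2, remainder 3
⌊7/3⌋ = 2, remainder 1
⌊3/1⌋ = 3, remainder 0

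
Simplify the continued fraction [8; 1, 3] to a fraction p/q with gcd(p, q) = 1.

35/4

a_0 = 8: 8/1
a_1 = 1: 9/1
a_2 = 3: 35/4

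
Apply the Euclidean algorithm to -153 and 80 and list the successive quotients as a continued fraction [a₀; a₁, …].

[-2; 11, 2, 3]

-153 = -2·80 + 7, so a_0 = -2
80 = 11·7 + 3, so a_1 = 11
7 = 2·3 + 1, so a_2 = 2
3 = 3·1 + 0, so a_3 = 3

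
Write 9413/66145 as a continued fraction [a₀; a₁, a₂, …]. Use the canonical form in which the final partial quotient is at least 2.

[0; 7, 37, 16, 1, 14]

Repeatedly divide and take the remainder:
9413 = 0·66145 + 9413, so a_0 = 0
66145 = 7·9413 + 254, so a_1 = 7
9413 = 37·254 + 15, so a_2 = 37
254 = 16·15 + 14, so a_3 = 16
15 = 1·14 + 1, so a_4 = 1
14 = 14·1 + 0, so a_5 = 14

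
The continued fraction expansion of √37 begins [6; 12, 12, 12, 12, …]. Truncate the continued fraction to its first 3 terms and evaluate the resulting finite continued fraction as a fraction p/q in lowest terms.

a_0 = 6: 6/1
a_1 = 12: 73/12
a_2 = 12: 882/145

882/145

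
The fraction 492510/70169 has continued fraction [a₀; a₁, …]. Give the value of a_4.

5

⌊492510/70169⌋ = 7, remainder 1327
⌊70169/1327⌋ = 52, remainder 1165
⌊1327/1165⌋ = 1, remainder 162
⌊1165/162⌋ = 7, remainder 31
⌊162/31⌋ = 5, remainder 7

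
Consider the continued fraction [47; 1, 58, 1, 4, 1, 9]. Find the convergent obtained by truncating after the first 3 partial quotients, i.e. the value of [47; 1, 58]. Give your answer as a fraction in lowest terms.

Starting at the tail and folding back:
Start with 58.
1 + 1/(58/1) = 1 + 1/58 = 59/58
47 + 1/(59/58) = 47 + 58/59 = 2831/59

2831/59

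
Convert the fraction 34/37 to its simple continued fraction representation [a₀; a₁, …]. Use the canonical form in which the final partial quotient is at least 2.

[0; 1, 11, 3]

34 ÷ 37 → quotient 0, remainder 34
37 ÷ 34 → quotient 1, remainder 3
34 ÷ 3 → quotient 11, remainder 1
3 ÷ 1 → quotient 3, remainder 0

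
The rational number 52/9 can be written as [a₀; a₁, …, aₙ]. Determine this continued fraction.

⌊52/9⌋ = 5, remainder 7
⌊9/7⌋ = 1, remainder 2
⌊7/2⌋ = 3, remainder 1
⌊2/1⌋ = 2, remainder 0

[5; 1, 3, 2]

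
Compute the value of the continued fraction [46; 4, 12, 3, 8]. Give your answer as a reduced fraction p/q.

Work from the innermost term outward:
Start with 8.
3 + 1/(8/1) = 3 + 1/8 = 25/8
12 + 1/(25/8) = 12 + 8/25 = 308/25
4 + 1/(308/25) = 4 + 25/308 = 1257/308
46 + 1/(1257/308) = 46 + 308/1257 = 58130/1257

58130/1257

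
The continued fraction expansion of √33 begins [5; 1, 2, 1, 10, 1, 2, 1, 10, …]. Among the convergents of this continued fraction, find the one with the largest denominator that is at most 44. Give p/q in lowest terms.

a_0 = 5: 5/1  (≤ bound)
a_1 = 1: 6/1  (≤ bound)
a_2 = 2: 17/3  (≤ bound)
a_3 = 1: 23/4  (≤ bound)
a_4 = 10: 247/43  (≤ bound)
a_5 = 1: 270/47  (> 44, stop)

247/43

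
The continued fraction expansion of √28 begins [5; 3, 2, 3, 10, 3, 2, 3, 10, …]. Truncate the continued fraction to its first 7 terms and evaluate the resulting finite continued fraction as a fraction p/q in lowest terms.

a_0 = 5: 5/1
a_1 = 3: 16/3
a_2 = 2: 37/7
a_3 = 3: 127/24
a_4 = 10: 1307/247
a_5 = 3: 4048/765
a_6 = 2: 9403/1777

9403/1777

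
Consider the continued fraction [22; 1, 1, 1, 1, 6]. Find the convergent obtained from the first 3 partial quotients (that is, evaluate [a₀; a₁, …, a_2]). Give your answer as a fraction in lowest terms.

Start with 1.
1 + 1/(1/1) = 1 + 1/1 = 2/1
22 + 1/(2/1) = 22 + 1/2 = 45/2

45/2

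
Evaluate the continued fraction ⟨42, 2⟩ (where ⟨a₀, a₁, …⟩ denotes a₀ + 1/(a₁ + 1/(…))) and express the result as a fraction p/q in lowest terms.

Build up convergents one term at a time:
a_0 = 42: 42/1
a_1 = 2: 85/2

85/2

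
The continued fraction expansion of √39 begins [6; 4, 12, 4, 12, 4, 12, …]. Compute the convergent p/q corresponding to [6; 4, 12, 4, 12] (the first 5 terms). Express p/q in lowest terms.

a_0 = 6: 6/1
a_1 = 4: 25/4
a_2 = 12: 306/49
a_3 = 4: 1249/200
a_4 = 12: 15294/2449

15294/2449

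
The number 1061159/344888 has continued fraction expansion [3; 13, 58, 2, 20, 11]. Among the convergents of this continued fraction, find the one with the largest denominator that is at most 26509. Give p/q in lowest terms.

4686/1523

List convergents until the denominator exceeds the bound:
a_0 = 3: 3/1  (≤ bound)
a_1 = 13: 40/13  (≤ bound)
a_2 = 58: 2323/755  (≤ bound)
a_3 = 2: 4686/1523  (≤ bound)
a_4 = 20: 96043/31215  (> 26509, stop)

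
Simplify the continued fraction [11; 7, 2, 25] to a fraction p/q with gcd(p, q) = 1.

4253/382

Use the convergent recurrence hₖ = aₖ·hₖ₋₁ + hₖ₋₂ (and likewise for the denominators kₖ):
a_0 = 11: 11/1
a_1 = 7: 78/7
a_2 = 2: 167/15
a_3 = 25: 4253/382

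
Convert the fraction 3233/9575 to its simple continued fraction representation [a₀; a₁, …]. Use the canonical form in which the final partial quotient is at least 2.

[0; 2, 1, 25, 13, 1, 3, 2]

3233 ÷ 9575 → quotient 0, remainder 3233
9575 ÷ 3233 → quotient 2, remainder 3109
3233 ÷ 3109 → quotient 1, remainder 124
3109 ÷ 124 → quotient 25, remainder 9
124 ÷ 9 → quotient 13, remainder 7
9 ÷ 7 → quotient 1, remainder 2
7 ÷ 2 → quotient 3, remainder 1
2 ÷ 1 → quotient 2, remainder 0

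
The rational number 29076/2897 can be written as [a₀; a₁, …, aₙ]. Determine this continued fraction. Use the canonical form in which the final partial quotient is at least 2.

[10; 27, 3, 35]

29076 ÷ 2897 → quotient 10, remainder 106
2897 ÷ 106 → quotient 27, remainder 35
106 ÷ 35 → quotient 3, remainder 1
35 ÷ 1 → quotient 35, remainder 0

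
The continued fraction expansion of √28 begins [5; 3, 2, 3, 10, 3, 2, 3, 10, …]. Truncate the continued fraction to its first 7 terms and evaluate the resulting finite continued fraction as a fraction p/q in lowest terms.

9403/1777

a_0 = 5: 5/1
a_1 = 3: 16/3
a_2 = 2: 37/7
a_3 = 3: 127/24
a_4 = 10: 1307/247
a_5 = 3: 4048/765
a_6 = 2: 9403/1777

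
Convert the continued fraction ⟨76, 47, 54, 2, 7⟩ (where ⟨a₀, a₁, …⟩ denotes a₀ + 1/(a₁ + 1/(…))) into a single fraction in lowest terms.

2920281/38414

Starting at the tail and folding back:
Start with 7.
2 + 1/(7/1) = 2 + 1/7 = 15/7
54 + 1/(15/7) = 54 + 7/15 = 817/15
47 + 1/(817/15) = 47 + 15/817 = 38414/817
76 + 1/(38414/817) = 76 + 817/38414 = 2920281/38414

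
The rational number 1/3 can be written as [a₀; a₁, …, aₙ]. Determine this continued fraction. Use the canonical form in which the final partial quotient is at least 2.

1 ÷ 3 → quotient 0, remainder 1
3 ÷ 1 → quotient 3, remainder 0

[0; 3]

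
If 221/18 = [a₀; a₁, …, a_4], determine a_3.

Repeatedly divide and take the remainder:
221 ÷ 18 → quotient 12, remainder 5
18 ÷ 5 → quotient 3, remainder 3
5 ÷ 3 → quotient 1, remainder 2
3 ÷ 2 → quotient 1, remainder 1

1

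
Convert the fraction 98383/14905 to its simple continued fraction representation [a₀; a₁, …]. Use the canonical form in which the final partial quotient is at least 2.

98383 = 6·14905 + 8953, so a_0 = 6
14905 = 1·8953 + 5952, so a_1 = 1
8953 = 1·5952 + 3001, so a_2 = 1
5952 = 1·3001 + 2951, so a_3 = 1
3001 = 1·2951 + 50, so a_4 = 1
2951 = 59·50 + 1, so a_5 = 59
50 = 50·1 + 0, so a_6 = 50

[6; 1, 1, 1, 1, 59, 50]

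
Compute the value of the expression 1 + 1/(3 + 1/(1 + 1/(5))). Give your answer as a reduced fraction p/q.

29/23

Compute successive convergents:
a_0 = 1: 1/1
a_1 = 3: 4/3
a_2 = 1: 5/4
a_3 = 5: 29/23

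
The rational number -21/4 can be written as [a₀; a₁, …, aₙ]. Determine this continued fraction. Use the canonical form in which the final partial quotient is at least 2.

-21 = -6·4 + 3, so a_0 = -6
4 = 1·3 + 1, so a_1 = 1
3 = 3·1 + 0, so a_2 = 3

[-6; 1, 3]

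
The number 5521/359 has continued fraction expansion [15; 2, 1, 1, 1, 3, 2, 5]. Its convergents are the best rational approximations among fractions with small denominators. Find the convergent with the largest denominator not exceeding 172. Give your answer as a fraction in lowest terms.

a_0 = 15: 15/1  (≤ bound)
a_1 = 2: 31/2  (≤ bound)
a_2 = 1: 46/3  (≤ bound)
a_3 = 1: 77/5  (≤ bound)
a_4 = 1: 123/8  (≤ bound)
a_5 = 3: 446/29  (≤ bound)
a_6 = 2: 1015/66  (≤ bound)
a_7 = 5: 5521/359  (> 172, stop)

1015/66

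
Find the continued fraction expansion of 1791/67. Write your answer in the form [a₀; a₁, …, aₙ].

[26; 1, 2, 1, 2, 1, 1, 2]

Apply division with remainder until the remainder is 0:
1791 = 26·67 + 49, so a_0 = 26
67 = 1·49 + 18, so a_1 = 1
49 = 2·18 + 13, so a_2 = 2
18 = 1·13 + 5, so a_3 = 1
13 = 2·5 + 3, so a_4 = 2
5 = 1·3 + 2, so a_5 = 1
3 = 1·2 + 1, so a_6 = 1
2 = 2·1 + 0, so a_7 = 2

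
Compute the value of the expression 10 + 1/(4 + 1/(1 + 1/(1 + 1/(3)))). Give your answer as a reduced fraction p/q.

Collapse the nested fraction from the inside out:
Start with 3.
1 + 1/(3/1) = 1 + 1/3 = 4/3
1 + 1/(4/3) = 1 + 3/4 = 7/4
4 + 1/(7/4) = 4 + 4/7 = 32/7
10 + 1/(32/7) = 10 + 7/32 = 327/32

327/32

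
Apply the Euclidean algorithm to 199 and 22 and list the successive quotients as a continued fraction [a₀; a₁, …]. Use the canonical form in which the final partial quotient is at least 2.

[9; 22]

199 ÷ 22 → quotient 9, remainder 1
22 ÷ 1 → quotient 22, remainder 0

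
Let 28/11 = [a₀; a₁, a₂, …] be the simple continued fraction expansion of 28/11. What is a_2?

⌊28/11⌋ = 2, remainder 6
⌊11/6⌋ = 1, remainder 5
⌊6/5⌋ = 1, remainder 1

1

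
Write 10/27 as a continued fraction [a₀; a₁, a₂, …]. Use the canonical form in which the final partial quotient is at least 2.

⌊10/27⌋ = 0, remainder 10
⌊27/10⌋ = 2, remainder 7
⌊10/7⌋ = 1, remainder 3
⌊7/3⌋ = 2, remainder 1
⌊3/1⌋ = 3, remainder 0

[0; 2, 1, 2, 3]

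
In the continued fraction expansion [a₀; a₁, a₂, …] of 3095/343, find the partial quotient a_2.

1

Run the Euclidean algorithm, recording each quotient:
3095 ÷ 343 → quotient 9, remainder 8
343 ÷ 8 → quotient 42, remainder 7
8 ÷ 7 → quotient 1, remainder 1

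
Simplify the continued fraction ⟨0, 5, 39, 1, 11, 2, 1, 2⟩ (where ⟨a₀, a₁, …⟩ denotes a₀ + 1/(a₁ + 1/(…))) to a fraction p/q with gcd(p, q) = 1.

3952/19859

a_0 = 0: 0/1
a_1 = 5: 1/5
a_2 = 39: 39/196
a_3 = 1: 40/201
a_4 = 11: 479/2407
a_5 = 2: 998/5015
a_6 = 1: 1477/7422
a_7 = 2: 3952/19859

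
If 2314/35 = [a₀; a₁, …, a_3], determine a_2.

2314 ÷ 35 → quotient 66, remainder 4
35 ÷ 4 → quotient 8, remainder 3
4 ÷ 3 → quotient 1, remainder 1

1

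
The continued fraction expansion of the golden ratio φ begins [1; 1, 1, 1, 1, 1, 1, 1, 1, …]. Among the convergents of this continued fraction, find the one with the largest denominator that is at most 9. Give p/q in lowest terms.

13/8

a_0 = 1: 1/1  (≤ bound)
a_1 = 1: 2/1  (≤ bound)
a_2 = 1: 3/2  (≤ bound)
a_3 = 1: 5/3  (≤ bound)
a_4 = 1: 8/5  (≤ bound)
a_5 = 1: 13/8  (≤ bound)
a_6 = 1: 21/13  (> 9, stop)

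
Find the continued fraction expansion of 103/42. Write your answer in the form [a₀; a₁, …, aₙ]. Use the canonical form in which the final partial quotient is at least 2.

[2; 2, 4, 1, 3]

Apply division with remainder until the remainder is 0:
103 ÷ 42 → quotient 2, remainder 19
42 ÷ 19 → quotient 2, remainder 4
19 ÷ 4 → quotient 4, remainder 3
4 ÷ 3 → quotient 1, remainder 1
3 ÷ 1 → quotient 3, remainder 0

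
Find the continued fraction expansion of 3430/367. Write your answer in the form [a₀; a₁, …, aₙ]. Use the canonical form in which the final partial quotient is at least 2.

[9; 2, 1, 8, 14]

3430 = 9·367 + 127, so a_0 = 9
367 = 2·127 + 113, so a_1 = 2
127 = 1·113 + 14, so a_2 = 1
113 = 8·14 + 1, so a_3 = 8
14 = 14·1 + 0, so a_4 = 14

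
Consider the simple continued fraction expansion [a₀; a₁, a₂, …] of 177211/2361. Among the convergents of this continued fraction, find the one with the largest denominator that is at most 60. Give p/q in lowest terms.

a_0 = 75: 75/1  (≤ bound)
a_1 = 17: 1276/17  (≤ bound)
a_2 = 2: 2627/35  (≤ bound)
a_3 = 1: 3903/52  (≤ bound)
a_4 = 3: 14336/191  (> 60, stop)

3903/52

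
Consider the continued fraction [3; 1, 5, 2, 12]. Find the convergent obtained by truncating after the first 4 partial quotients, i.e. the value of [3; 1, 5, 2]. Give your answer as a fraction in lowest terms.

50/13

Start with 2.
5 + 1/(2/1) = 5 + 1/2 = 11/2
1 + 1/(11/2) = 1 + 2/11 = 13/11
3 + 1/(13/11) = 3 + 11/13 = 50/13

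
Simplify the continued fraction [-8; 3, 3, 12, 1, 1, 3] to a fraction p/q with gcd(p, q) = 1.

Use the convergent recurrence hₖ = aₖ·hₖ₋₁ + hₖ₋₂ (and likewise for the denominators kₖ):
a_0 = -8: -8/1
a_1 = 3: -23/3
a_2 = 3: -77/10
a_3 = 12: -947/123
a_4 = 1: -1024/133
a_5 = 1: -1971/256
a_6 = 3: -6937/901

-6937/901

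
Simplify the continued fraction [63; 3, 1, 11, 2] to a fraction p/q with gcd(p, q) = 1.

6199/98

a_0 = 63: 63/1
a_1 = 3: 190/3
a_2 = 1: 253/4
a_3 = 11: 2973/47
a_4 = 2: 6199/98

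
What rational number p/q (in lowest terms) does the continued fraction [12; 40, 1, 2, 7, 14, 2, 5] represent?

Start with 5.
2 + 1/(5/1) = 2 + 1/5 = 11/5
14 + 1/(11/5) = 14 + 5/11 = 159/11
7 + 1/(159/11) = 7 + 11/159 = 1124/159
2 + 1/(1124/159) = 2 + 159/1124 = 2407/1124
1 + 1/(2407/1124) = 1 + 1124/2407 = 3531/2407
40 + 1/(3531/2407) = 40 + 2407/3531 = 143647/3531
12 + 1/(143647/3531) = 12 + 3531/143647 = 1727295/143647

1727295/143647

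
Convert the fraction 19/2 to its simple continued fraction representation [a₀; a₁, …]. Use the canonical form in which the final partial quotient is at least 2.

⌊19/2⌋ = 9, remainder 1
⌊2/1⌋ = 2, remainder 0

[9; 2]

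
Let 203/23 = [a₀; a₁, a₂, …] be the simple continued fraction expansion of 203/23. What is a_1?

1

Run the Euclidean algorithm, recording each quotient:
203 = 8·23 + 19, so a_0 = 8
23 = 1·19 + 4, so a_1 = 1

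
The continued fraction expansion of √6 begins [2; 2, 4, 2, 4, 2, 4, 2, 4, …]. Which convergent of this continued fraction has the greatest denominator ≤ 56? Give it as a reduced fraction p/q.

List convergents until the denominator exceeds the bound:
a_0 = 2: 2/1  (≤ bound)
a_1 = 2: 5/2  (≤ bound)
a_2 = 4: 22/9  (≤ bound)
a_3 = 2: 49/20  (≤ bound)
a_4 = 4: 218/89  (> 56, stop)

49/20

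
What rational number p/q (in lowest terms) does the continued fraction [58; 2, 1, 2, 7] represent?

Starting at the tail and folding back:
Start with 7.
2 + 1/(7/1) = 2 + 1/7 = 15/7
1 + 1/(15/7) = 1 + 7/15 = 22/15
2 + 1/(22/15) = 2 + 15/22 = 59/22
58 + 1/(59/22) = 58 + 22/59 = 3444/59

3444/59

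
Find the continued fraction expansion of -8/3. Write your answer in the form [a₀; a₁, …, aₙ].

[-3; 3]

Repeatedly divide and take the remainder:
⌊-8/3⌋ = -3, remainder 1
⌊3/1⌋ = 3, remainder 0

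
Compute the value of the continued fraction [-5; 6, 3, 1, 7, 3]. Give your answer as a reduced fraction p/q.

a_0 = -5: -5/1
a_1 = 6: -29/6
a_2 = 3: -92/19
a_3 = 1: -121/25
a_4 = 7: -939/194
a_5 = 3: -2938/607

-2938/607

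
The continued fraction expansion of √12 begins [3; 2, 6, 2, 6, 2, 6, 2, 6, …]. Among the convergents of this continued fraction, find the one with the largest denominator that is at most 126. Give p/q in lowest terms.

97/28

List convergents until the denominator exceeds the bound:
a_0 = 3: 3/1  (≤ bound)
a_1 = 2: 7/2  (≤ bound)
a_2 = 6: 45/13  (≤ bound)
a_3 = 2: 97/28  (≤ bound)
a_4 = 6: 627/181  (> 126, stop)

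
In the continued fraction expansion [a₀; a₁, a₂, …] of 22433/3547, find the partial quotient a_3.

⌊22433/3547⌋ = 6, remainder 1151
⌊3547/1151⌋ = 3, remainder 94
⌊1151/94⌋ = 12, remainder 23
⌊94/23⌋ = 4, remainder 2

4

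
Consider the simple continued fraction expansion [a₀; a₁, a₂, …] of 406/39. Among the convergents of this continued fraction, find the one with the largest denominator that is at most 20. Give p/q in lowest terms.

a_0 = 10: 10/1  (≤ bound)
a_1 = 2: 21/2  (≤ bound)
a_2 = 2: 52/5  (≤ bound)
a_3 = 3: 177/17  (≤ bound)
a_4 = 2: 406/39  (> 20, stop)

177/17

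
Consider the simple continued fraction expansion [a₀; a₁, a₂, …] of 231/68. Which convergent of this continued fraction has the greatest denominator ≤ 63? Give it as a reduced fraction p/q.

17/5

a_0 = 3: 3/1  (≤ bound)
a_1 = 2: 7/2  (≤ bound)
a_2 = 1: 10/3  (≤ bound)
a_3 = 1: 17/5  (≤ bound)
a_4 = 13: 231/68  (> 63, stop)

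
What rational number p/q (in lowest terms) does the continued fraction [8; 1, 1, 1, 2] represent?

69/8

Work from the innermost term outward:
Start with 2.
1 + 1/(2/1) = 1 + 1/2 = 3/2
1 + 1/(3/2) = 1 + 2/3 = 5/3
1 + 1/(5/3) = 1 + 3/5 = 8/5
8 + 1/(8/5) = 8 + 5/8 = 69/8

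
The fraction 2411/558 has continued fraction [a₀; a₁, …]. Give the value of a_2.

8

Apply division with remainder until the remainder is 0:
⌊2411/558⌋ = 4, remainder 179
⌊558/179⌋ = 3, remainder 21
⌊179/21⌋ = 8, remainder 11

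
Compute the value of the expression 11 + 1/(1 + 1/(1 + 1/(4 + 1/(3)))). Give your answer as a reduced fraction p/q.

Work from the innermost term outward:
Start with 3.
4 + 1/(3/1) = 4 + 1/3 = 13/3
1 + 1/(13/3) = 1 + 3/13 = 16/13
1 + 1/(16/13) = 1 + 13/16 = 29/16
11 + 1/(29/16) = 11 + 16/29 = 335/29

335/29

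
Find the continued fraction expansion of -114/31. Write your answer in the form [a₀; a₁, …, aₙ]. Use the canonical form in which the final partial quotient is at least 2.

-114 ÷ 31 → quotient -4, remainder 10
31 ÷ 10 → quotient 3, remainder 1
10 ÷ 1 → quotient 10, remainder 0

[-4; 3, 10]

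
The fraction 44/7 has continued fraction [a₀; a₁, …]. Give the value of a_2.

2

Apply division with remainder until the remainder is 0:
44 = 6·7 + 2, so a_0 = 6
7 = 3·2 + 1, so a_1 = 3
2 = 2·1 + 0, so a_2 = 2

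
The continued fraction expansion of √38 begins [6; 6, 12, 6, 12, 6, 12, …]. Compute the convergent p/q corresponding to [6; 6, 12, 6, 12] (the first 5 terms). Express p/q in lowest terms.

Start with 12.
6 + 1/(12/1) = 6 + 1/12 = 73/12
12 + 1/(73/12) = 12 + 12/73 = 888/73
6 + 1/(888/73) = 6 + 73/888 = 5401/888
6 + 1/(5401/888) = 6 + 888/5401 = 33294/5401

33294/5401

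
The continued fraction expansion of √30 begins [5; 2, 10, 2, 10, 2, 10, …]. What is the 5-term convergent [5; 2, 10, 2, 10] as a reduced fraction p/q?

a_0 = 5: 5/1
a_1 = 2: 11/2
a_2 = 10: 115/21
a_3 = 2: 241/44
a_4 = 10: 2525/461

2525/461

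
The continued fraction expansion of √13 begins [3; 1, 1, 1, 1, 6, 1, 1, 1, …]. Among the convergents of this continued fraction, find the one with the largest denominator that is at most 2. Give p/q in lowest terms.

List convergents until the denominator exceeds the bound:
a_0 = 3: 3/1  (≤ bound)
a_1 = 1: 4/1  (≤ bound)
a_2 = 1: 7/2  (≤ bound)
a_3 = 1: 11/3  (> 2, stop)

7/2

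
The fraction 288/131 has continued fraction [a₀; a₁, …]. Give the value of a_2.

26

Apply division with remainder until the remainder is 0:
288 = 2·131 + 26, so a_0 = 2
131 = 5·26 + 1, so a_1 = 5
26 = 26·1 + 0, so a_2 = 26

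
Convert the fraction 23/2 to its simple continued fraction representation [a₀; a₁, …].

⌊23/2⌋ = 11, remainder 1
⌊2/1⌋ = 2, remainder 0

[11; 2]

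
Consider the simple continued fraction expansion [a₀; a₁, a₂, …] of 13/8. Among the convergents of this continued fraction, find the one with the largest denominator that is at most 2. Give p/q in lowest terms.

List convergents until the denominator exceeds the bound:
a_0 = 1: 1/1  (≤ bound)
a_1 = 1: 2/1  (≤ bound)
a_2 = 1: 3/2  (≤ bound)
a_3 = 1: 5/3  (> 2, stop)

3/2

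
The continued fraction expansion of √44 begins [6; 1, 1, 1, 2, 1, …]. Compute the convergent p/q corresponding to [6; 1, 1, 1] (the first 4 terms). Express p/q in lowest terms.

20/3

Collapse the nested fraction from the inside out:
Start with 1.
1 + 1/(1/1) = 1 + 1/1 = 2/1
1 + 1/(2/1) = 1 + 1/2 = 3/2
6 + 1/(3/2) = 6 + 2/3 = 20/3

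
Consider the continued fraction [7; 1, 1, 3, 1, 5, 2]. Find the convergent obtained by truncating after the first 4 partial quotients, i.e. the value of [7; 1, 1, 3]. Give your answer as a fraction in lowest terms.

Starting at the tail and folding back:
Start with 3.
1 + 1/(3/1) = 1 + 1/3 = 4/3
1 + 1/(4/3) = 1 + 3/4 = 7/4
7 + 1/(7/4) = 7 + 4/7 = 53/7

53/7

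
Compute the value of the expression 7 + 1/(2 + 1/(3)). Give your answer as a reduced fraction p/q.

Start with 3.
2 + 1/(3/1) = 2 + 1/3 = 7/3
7 + 1/(7/3) = 7 + 3/7 = 52/7

52/7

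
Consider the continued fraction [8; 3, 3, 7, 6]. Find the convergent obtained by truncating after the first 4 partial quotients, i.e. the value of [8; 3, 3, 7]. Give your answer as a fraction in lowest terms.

Start with 7.
3 + 1/(7/1) = 3 + 1/7 = 22/7
3 + 1/(22/7) = 3 + 7/22 = 73/22
8 + 1/(73/22) = 8 + 22/73 = 606/73

606/73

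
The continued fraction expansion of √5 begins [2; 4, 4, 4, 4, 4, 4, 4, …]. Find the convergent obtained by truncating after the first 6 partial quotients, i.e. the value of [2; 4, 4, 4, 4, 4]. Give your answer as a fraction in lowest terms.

2889/1292

a_0 = 2: 2/1
a_1 = 4: 9/4
a_2 = 4: 38/17
a_3 = 4: 161/72
a_4 = 4: 682/305
a_5 = 4: 2889/1292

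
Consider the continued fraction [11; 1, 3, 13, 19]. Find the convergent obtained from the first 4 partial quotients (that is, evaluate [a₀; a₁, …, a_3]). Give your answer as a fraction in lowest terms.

623/53

a_0 = 11: 11/1
a_1 = 1: 12/1
a_2 = 3: 47/4
a_3 = 13: 623/53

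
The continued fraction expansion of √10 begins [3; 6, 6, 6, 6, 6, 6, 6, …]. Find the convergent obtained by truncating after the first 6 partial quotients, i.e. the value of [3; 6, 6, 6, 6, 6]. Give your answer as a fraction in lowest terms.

27379/8658

Start with 6.
6 + 1/(6/1) = 6 + 1/6 = 37/6
6 + 1/(37/6) = 6 + 6/37 = 228/37
6 + 1/(228/37) = 6 + 37/228 = 1405/228
6 + 1/(1405/228) = 6 + 228/1405 = 8658/1405
3 + 1/(8658/1405) = 3 + 1405/8658 = 27379/8658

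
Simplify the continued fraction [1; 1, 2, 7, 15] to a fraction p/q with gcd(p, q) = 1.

Start with 15.
7 + 1/(15/1) = 7 + 1/15 = 106/15
2 + 1/(106/15) = 2 + 15/106 = 227/106
1 + 1/(227/106) = 1 + 106/227 = 333/227
1 + 1/(333/227) = 1 + 227/333 = 560/333

560/333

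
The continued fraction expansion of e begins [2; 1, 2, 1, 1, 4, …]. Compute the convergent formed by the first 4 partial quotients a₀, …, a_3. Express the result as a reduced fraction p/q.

Work from the innermost term outward:
Start with 1.
2 + 1/(1/1) = 2 + 1/1 = 3/1
1 + 1/(3/1) = 1 + 1/3 = 4/3
2 + 1/(4/3) = 2 + 3/4 = 11/4

11/4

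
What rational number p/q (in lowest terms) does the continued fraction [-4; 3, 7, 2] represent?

Compute successive convergents:
a_0 = -4: -4/1
a_1 = 3: -11/3
a_2 = 7: -81/22
a_3 = 2: -173/47

-173/47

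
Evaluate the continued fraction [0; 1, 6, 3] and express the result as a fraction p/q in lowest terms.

19/22

Work from the innermost term outward:
Start with 3.
6 + 1/(3/1) = 6 + 1/3 = 19/3
1 + 1/(19/3) = 1 + 3/19 = 22/19
0 + 1/(22/19) = 0 + 19/22 = 19/22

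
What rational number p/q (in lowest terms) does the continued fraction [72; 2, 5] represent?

797/11

Build up convergents one term at a time:
a_0 = 72: 72/1
a_1 = 2: 145/2
a_2 = 5: 797/11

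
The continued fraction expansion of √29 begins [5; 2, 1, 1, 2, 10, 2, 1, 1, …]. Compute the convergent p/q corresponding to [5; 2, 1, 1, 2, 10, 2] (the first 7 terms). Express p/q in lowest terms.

Start with 2.
10 + 1/(2/1) = 10 + 1/2 = 21/2
2 + 1/(21/2) = 2 + 2/21 = 44/21
1 + 1/(44/21) = 1 + 21/44 = 65/44
1 + 1/(65/44) = 1 + 44/65 = 109/65
2 + 1/(109/65) = 2 + 65/109 = 283/109
5 + 1/(283/109) = 5 + 109/283 = 1524/283

1524/283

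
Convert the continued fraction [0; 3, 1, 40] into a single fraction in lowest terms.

41/163

Starting at the tail and folding back:
Start with 40.
1 + 1/(40/1) = 1 + 1/40 = 41/40
3 + 1/(41/40) = 3 + 40/41 = 163/41
0 + 1/(163/41) = 0 + 41/163 = 41/163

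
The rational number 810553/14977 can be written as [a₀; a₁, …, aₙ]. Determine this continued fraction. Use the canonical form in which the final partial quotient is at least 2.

[54; 8, 2, 1, 10, 56]

Run the Euclidean algorithm, recording each quotient:
810553 = 54·14977 + 1795, so a_0 = 54
14977 = 8·1795 + 617, so a_1 = 8
1795 = 2·617 + 561, so a_2 = 2
617 = 1·561 + 56, so a_3 = 1
561 = 10·56 + 1, so a_4 = 10
56 = 56·1 + 0, so a_5 = 56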